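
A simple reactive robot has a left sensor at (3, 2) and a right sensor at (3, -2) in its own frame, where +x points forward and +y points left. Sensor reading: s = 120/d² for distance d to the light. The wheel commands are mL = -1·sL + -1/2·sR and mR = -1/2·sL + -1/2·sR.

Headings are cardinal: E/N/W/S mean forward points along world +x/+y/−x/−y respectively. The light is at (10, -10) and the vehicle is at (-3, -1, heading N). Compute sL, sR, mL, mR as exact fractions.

left sensor world pos  = (-5, 2); dL² = 369
right sensor world pos = (-1, 2); dR² = 265
sL = 120/369 = 40/123
sR = 120/265 = 24/53
mL = -1·sL + -1/2·sR = -3596/6519
mR = -1/2·sL + -1/2·sR = -2536/6519

40/123 24/53 -3596/6519 -2536/6519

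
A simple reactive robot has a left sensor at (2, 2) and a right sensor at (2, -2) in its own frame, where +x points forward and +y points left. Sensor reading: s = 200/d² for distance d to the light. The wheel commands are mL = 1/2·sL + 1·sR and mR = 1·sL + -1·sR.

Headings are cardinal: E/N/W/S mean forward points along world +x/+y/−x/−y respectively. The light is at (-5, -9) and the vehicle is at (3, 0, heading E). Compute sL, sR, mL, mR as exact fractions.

left sensor world pos  = (5, 2); dL² = 221
right sensor world pos = (5, -2); dR² = 149
sL = 200/221 = 200/221
sR = 200/149 = 200/149
mL = 1/2·sL + 1·sR = 59100/32929
mR = 1·sL + -1·sR = -14400/32929

200/221 200/149 59100/32929 -14400/32929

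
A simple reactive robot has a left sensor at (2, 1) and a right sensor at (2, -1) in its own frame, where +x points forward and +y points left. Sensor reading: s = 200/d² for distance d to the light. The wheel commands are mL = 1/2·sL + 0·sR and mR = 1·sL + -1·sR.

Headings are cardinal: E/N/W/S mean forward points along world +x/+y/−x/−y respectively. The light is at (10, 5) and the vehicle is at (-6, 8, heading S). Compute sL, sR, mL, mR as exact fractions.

left sensor world pos  = (-5, 6); dL² = 226
right sensor world pos = (-7, 6); dR² = 290
sL = 200/226 = 100/113
sR = 200/290 = 20/29
mL = 1/2·sL + 0·sR = 50/113
mR = 1·sL + -1·sR = 640/3277

100/113 20/29 50/113 640/3277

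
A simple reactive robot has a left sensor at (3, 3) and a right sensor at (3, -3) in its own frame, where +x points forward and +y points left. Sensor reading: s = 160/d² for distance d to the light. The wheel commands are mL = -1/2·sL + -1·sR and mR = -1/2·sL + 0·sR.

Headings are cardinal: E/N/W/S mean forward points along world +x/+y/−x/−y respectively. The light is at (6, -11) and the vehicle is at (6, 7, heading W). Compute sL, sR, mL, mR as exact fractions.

80/117 16/45 -136/195 -40/117

left sensor world pos  = (3, 4); dL² = 234
right sensor world pos = (3, 10); dR² = 450
sL = 160/234 = 80/117
sR = 160/450 = 16/45
mL = -1/2·sL + -1·sR = -136/195
mR = -1/2·sL + 0·sR = -40/117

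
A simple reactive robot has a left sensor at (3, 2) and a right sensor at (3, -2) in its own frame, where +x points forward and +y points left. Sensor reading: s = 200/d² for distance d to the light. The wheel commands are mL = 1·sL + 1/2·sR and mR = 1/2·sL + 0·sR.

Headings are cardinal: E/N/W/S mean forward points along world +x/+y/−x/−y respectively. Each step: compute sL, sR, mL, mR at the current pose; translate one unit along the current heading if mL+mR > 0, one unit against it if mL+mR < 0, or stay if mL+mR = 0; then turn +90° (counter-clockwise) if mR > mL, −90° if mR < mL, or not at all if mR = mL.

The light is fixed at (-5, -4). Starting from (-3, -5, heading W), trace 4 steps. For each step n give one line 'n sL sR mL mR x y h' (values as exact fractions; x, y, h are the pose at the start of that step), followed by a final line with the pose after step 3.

0 20 100 70 10 -3 -5 W
1 40 200/13 620/13 20 -4 -5 N
2 10 10 15 5 -4 -4 E
3 8 200/9 172/9 4 -3 -4 S
final -3 -5 W

n=0: pose=(-3,-5,W); sL=20, sR=100; mL=70, mR=10; mL+mR=80 → advance +1; mR−mL=-60 → turn -1·90°
n=1: pose=(-4,-5,N); sL=40, sR=200/13; mL=620/13, mR=20; mL+mR=880/13 → advance +1; mR−mL=-360/13 → turn -1·90°
n=2: pose=(-4,-4,E); sL=10, sR=10; mL=15, mR=5; mL+mR=20 → advance +1; mR−mL=-10 → turn -1·90°
n=3: pose=(-3,-4,S); sL=8, sR=200/9; mL=172/9, mR=4; mL+mR=208/9 → advance +1; mR−mL=-136/9 → turn -1·90°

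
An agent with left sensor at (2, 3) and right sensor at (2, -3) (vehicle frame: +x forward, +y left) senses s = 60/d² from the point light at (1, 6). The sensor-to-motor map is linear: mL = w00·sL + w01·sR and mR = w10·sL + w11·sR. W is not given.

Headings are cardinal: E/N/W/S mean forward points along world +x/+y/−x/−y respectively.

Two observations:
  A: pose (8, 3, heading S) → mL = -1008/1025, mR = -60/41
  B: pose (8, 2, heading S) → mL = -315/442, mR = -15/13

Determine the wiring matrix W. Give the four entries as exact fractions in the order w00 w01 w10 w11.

obs A: pose=(8,3,S) → sL=12/25, sR=60/41, mL=-1008/1025, mR=-60/41
obs B: pose=(8,2,S) → sL=15/34, sR=15/13, mL=-315/442, mR=-15/13
sensor matrix S = [[12/25, 60/41], [15/34, 15/13]]; det S = -4158/45305
solve [mL_A; mL_B] = S·[w00; w01] and [mR_A; mR_B] = S·[w10; w11]:
  w00 = 1, w01 = -1, w10 = 0, w11 = -1

1 -1 0 -1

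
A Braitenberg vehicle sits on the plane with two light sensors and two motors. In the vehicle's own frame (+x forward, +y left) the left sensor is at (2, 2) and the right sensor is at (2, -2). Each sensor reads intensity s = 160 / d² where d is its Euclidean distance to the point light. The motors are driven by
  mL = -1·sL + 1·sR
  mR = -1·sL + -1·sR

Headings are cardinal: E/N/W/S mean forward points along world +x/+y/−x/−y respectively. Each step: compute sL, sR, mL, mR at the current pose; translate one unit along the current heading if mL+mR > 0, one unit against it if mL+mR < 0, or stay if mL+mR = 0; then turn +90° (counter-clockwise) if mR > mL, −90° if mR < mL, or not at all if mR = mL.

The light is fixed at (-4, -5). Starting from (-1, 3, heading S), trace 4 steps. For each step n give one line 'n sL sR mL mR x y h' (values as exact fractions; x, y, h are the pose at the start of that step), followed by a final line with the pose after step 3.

n=0: pose=(-1,3,S); sL=160/61, sR=160/37; mL=3840/2257, mR=-15680/2257; mL+mR=-320/61 → advance -1; mR−mL=-320/37 → turn -1·90°
n=1: pose=(-1,4,W); sL=16/5, sR=80/61; mL=-576/305, mR=-1376/305; mL+mR=-32/5 → advance -1; mR−mL=-160/61 → turn -1·90°
n=2: pose=(0,4,N); sL=32/25, sR=160/157; mL=-1024/3925, mR=-9024/3925; mL+mR=-64/25 → advance -1; mR−mL=-320/157 → turn -1·90°
n=3: pose=(0,3,E); sL=20/17, sR=20/9; mL=160/153, mR=-520/153; mL+mR=-40/17 → advance -1; mR−mL=-40/9 → turn -1·90°

0 160/61 160/37 3840/2257 -15680/2257 -1 3 S
1 16/5 80/61 -576/305 -1376/305 -1 4 W
2 32/25 160/157 -1024/3925 -9024/3925 0 4 N
3 20/17 20/9 160/153 -520/153 0 3 E
final -1 3 S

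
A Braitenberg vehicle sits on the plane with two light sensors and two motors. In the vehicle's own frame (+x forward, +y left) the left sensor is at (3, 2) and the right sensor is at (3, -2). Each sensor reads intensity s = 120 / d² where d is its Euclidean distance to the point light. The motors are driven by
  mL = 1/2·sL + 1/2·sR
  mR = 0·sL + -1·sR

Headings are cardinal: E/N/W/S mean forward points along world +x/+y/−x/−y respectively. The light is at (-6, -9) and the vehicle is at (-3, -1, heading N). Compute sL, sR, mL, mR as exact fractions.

60/61 60/73 4020/4453 -60/73

left sensor world pos  = (-5, 2); dL² = 122
right sensor world pos = (-1, 2); dR² = 146
sL = 120/122 = 60/61
sR = 120/146 = 60/73
mL = 1/2·sL + 1/2·sR = 4020/4453
mR = 0·sL + -1·sR = -60/73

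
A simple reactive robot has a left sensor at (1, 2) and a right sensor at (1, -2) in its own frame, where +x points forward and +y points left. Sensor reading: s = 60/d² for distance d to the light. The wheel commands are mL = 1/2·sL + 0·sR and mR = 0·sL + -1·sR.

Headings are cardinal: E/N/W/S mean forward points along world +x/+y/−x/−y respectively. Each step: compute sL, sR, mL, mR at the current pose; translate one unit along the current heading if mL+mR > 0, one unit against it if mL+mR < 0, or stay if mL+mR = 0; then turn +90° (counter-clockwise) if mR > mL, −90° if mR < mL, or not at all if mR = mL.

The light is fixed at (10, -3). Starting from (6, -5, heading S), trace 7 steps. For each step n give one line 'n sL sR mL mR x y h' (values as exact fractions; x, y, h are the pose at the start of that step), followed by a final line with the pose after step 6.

0 60/13 4/3 30/13 -4/3 6 -5 S
1 6/5 30/13 3/5 -30/13 6 -6 W
2 60/29 12 30/29 -12 7 -6 N
3 15/2 3/2 15/4 -3/2 7 -7 E
4 12/5 60/41 6/5 -60/41 8 -7 S
5 30/17 6 15/17 -6 8 -6 W
6 60/13 12 30/13 -12 9 -6 N
final 9 -7 E

n=0: pose=(6,-5,S); sL=60/13, sR=4/3; mL=30/13, mR=-4/3; mL+mR=38/39 → advance +1; mR−mL=-142/39 → turn -1·90°
n=1: pose=(6,-6,W); sL=6/5, sR=30/13; mL=3/5, mR=-30/13; mL+mR=-111/65 → advance -1; mR−mL=-189/65 → turn -1·90°
n=2: pose=(7,-6,N); sL=60/29, sR=12; mL=30/29, mR=-12; mL+mR=-318/29 → advance -1; mR−mL=-378/29 → turn -1·90°
n=3: pose=(7,-7,E); sL=15/2, sR=3/2; mL=15/4, mR=-3/2; mL+mR=9/4 → advance +1; mR−mL=-21/4 → turn -1·90°
n=4: pose=(8,-7,S); sL=12/5, sR=60/41; mL=6/5, mR=-60/41; mL+mR=-54/205 → advance -1; mR−mL=-546/205 → turn -1·90°
n=5: pose=(8,-6,W); sL=30/17, sR=6; mL=15/17, mR=-6; mL+mR=-87/17 → advance -1; mR−mL=-117/17 → turn -1·90°
n=6: pose=(9,-6,N); sL=60/13, sR=12; mL=30/13, mR=-12; mL+mR=-126/13 → advance -1; mR−mL=-186/13 → turn -1·90°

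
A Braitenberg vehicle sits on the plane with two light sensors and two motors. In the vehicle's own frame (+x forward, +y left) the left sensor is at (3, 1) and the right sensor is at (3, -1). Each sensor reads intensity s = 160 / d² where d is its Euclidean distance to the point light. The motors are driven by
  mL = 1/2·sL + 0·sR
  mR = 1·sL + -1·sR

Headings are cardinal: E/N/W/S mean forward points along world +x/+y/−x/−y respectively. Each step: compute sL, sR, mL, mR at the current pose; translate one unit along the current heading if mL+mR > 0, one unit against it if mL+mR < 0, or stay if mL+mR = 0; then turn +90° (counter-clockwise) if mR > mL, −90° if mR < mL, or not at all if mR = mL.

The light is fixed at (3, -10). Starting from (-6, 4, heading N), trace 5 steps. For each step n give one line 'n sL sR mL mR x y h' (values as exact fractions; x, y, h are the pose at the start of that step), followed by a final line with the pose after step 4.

0 160/389 160/353 80/389 -5760/137317 -6 4 N
1 40/73 20/29 20/73 -300/2117 -6 5 E
2 160/193 32/45 80/193 1024/8685 -5 5 S
3 16/29 80/173 8/29 448/5017 -5 4 W
4 160/389 160/353 80/389 -5760/137317 -6 4 N
final -6 5 E

n=0: pose=(-6,4,N); sL=160/389, sR=160/353; mL=80/389, mR=-5760/137317; mL+mR=22480/137317 → advance +1; mR−mL=-34000/137317 → turn -1·90°
n=1: pose=(-6,5,E); sL=40/73, sR=20/29; mL=20/73, mR=-300/2117; mL+mR=280/2117 → advance +1; mR−mL=-880/2117 → turn -1·90°
n=2: pose=(-5,5,S); sL=160/193, sR=32/45; mL=80/193, mR=1024/8685; mL+mR=4624/8685 → advance +1; mR−mL=-2576/8685 → turn -1·90°
n=3: pose=(-5,4,W); sL=16/29, sR=80/173; mL=8/29, mR=448/5017; mL+mR=1832/5017 → advance +1; mR−mL=-936/5017 → turn -1·90°
n=4: pose=(-6,4,N); sL=160/389, sR=160/353; mL=80/389, mR=-5760/137317; mL+mR=22480/137317 → advance +1; mR−mL=-34000/137317 → turn -1·90°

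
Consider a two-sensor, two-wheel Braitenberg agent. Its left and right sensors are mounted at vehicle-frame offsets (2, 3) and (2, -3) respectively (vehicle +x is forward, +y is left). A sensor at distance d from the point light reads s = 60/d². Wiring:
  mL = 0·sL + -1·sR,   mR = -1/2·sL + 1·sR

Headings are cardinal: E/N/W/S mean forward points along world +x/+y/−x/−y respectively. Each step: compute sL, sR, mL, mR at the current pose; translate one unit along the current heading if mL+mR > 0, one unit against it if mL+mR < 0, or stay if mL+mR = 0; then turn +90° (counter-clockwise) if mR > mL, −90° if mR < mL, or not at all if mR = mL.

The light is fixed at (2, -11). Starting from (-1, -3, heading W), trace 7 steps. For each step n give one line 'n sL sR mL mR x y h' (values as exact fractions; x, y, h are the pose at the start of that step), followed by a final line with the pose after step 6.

0 6/5 30/73 -30/73 -69/365 -1 -3 W
1 60/37 60/61 -60/61 390/2257 0 -3 S
2 5/12 5/3 -5/3 35/24 0 -2 E
3 60/157 60/121 -60/121 5790/18997 -1 -2 N
4 6/5 30/73 -30/73 -69/365 -1 -3 W
5 60/37 60/61 -60/61 390/2257 0 -3 S
6 5/12 5/3 -5/3 35/24 0 -2 E
final -1 -2 N

n=0: pose=(-1,-3,W); sL=6/5, sR=30/73; mL=-30/73, mR=-69/365; mL+mR=-3/5 → advance -1; mR−mL=81/365 → turn +1·90°
n=1: pose=(0,-3,S); sL=60/37, sR=60/61; mL=-60/61, mR=390/2257; mL+mR=-30/37 → advance -1; mR−mL=2610/2257 → turn +1·90°
n=2: pose=(0,-2,E); sL=5/12, sR=5/3; mL=-5/3, mR=35/24; mL+mR=-5/24 → advance -1; mR−mL=25/8 → turn +1·90°
n=3: pose=(-1,-2,N); sL=60/157, sR=60/121; mL=-60/121, mR=5790/18997; mL+mR=-30/157 → advance -1; mR−mL=15210/18997 → turn +1·90°
n=4: pose=(-1,-3,W); sL=6/5, sR=30/73; mL=-30/73, mR=-69/365; mL+mR=-3/5 → advance -1; mR−mL=81/365 → turn +1·90°
n=5: pose=(0,-3,S); sL=60/37, sR=60/61; mL=-60/61, mR=390/2257; mL+mR=-30/37 → advance -1; mR−mL=2610/2257 → turn +1·90°
n=6: pose=(0,-2,E); sL=5/12, sR=5/3; mL=-5/3, mR=35/24; mL+mR=-5/24 → advance -1; mR−mL=25/8 → turn +1·90°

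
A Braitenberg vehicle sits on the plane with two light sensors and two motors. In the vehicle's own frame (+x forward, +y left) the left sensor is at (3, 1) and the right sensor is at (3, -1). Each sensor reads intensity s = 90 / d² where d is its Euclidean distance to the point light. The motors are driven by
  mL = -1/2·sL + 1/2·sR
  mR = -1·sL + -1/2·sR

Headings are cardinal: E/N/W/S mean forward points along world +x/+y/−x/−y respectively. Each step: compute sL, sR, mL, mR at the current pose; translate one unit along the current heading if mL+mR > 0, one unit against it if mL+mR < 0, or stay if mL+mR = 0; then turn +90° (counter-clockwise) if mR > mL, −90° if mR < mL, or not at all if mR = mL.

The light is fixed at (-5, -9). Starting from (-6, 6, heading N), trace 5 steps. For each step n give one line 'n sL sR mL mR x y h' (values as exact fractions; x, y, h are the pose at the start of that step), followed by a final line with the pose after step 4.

0 45/164 5/18 5/2952 -305/738 -6 6 N
1 90/229 90/173 2520/39617 -25875/39617 -6 5 E
2 45/61 9/13 -18/793 -1719/1586 -7 5 S
3 90/221 90/281 -2700/62101 -35235/62101 -7 6 W
4 45/164 5/18 5/2952 -305/738 -6 6 N
final -6 5 E

n=0: pose=(-6,6,N); sL=45/164, sR=5/18; mL=5/2952, mR=-305/738; mL+mR=-135/328 → advance -1; mR−mL=-1225/2952 → turn -1·90°
n=1: pose=(-6,5,E); sL=90/229, sR=90/173; mL=2520/39617, mR=-25875/39617; mL+mR=-135/229 → advance -1; mR−mL=-28395/39617 → turn -1·90°
n=2: pose=(-7,5,S); sL=45/61, sR=9/13; mL=-18/793, mR=-1719/1586; mL+mR=-135/122 → advance -1; mR−mL=-1683/1586 → turn -1·90°
n=3: pose=(-7,6,W); sL=90/221, sR=90/281; mL=-2700/62101, mR=-35235/62101; mL+mR=-135/221 → advance -1; mR−mL=-32535/62101 → turn -1·90°
n=4: pose=(-6,6,N); sL=45/164, sR=5/18; mL=5/2952, mR=-305/738; mL+mR=-135/328 → advance -1; mR−mL=-1225/2952 → turn -1·90°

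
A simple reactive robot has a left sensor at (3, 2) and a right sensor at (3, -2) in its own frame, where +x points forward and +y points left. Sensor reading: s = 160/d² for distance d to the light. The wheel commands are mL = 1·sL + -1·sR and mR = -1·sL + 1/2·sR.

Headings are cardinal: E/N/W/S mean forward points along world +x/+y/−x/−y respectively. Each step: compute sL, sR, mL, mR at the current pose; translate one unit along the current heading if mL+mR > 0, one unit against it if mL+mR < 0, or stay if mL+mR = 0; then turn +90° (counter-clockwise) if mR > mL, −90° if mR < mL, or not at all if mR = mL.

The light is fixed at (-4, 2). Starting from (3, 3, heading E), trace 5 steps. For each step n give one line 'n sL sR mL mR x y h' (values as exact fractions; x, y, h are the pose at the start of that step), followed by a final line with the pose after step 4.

n=0: pose=(3,3,E); sL=160/109, sR=160/101; mL=-1280/11009, mR=-7440/11009; mL+mR=-80/101 → advance -1; mR−mL=-6160/11009 → turn -1·90°
n=1: pose=(2,3,S); sL=40/17, sR=8; mL=-96/17, mR=28/17; mL+mR=-4 → advance -1; mR−mL=124/17 → turn +1·90°
n=2: pose=(2,4,E); sL=160/97, sR=160/81; mL=-2560/7857, mR=-5200/7857; mL+mR=-80/81 → advance -1; mR−mL=-880/2619 → turn -1·90°
n=3: pose=(1,4,S); sL=16/5, sR=16; mL=-64/5, mR=24/5; mL+mR=-8 → advance -1; mR−mL=88/5 → turn +1·90°
n=4: pose=(1,5,E); sL=160/89, sR=32/13; mL=-768/1157, mR=-656/1157; mL+mR=-16/13 → advance -1; mR−mL=112/1157 → turn +1·90°

0 160/109 160/101 -1280/11009 -7440/11009 3 3 E
1 40/17 8 -96/17 28/17 2 3 S
2 160/97 160/81 -2560/7857 -5200/7857 2 4 E
3 16/5 16 -64/5 24/5 1 4 S
4 160/89 32/13 -768/1157 -656/1157 1 5 E
final 0 5 N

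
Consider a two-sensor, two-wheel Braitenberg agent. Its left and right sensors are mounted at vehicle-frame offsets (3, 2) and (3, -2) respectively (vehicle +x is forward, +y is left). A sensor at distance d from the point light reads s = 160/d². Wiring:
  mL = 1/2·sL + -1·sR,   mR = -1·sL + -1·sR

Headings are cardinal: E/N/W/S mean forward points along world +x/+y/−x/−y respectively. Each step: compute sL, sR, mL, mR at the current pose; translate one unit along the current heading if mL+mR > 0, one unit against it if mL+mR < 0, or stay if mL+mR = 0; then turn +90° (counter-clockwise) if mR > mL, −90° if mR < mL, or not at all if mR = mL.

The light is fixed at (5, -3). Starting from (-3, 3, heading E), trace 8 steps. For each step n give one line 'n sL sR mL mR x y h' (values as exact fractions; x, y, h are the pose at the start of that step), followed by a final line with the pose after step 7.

n=0: pose=(-3,3,E); sL=160/89, sR=160/41; mL=-10960/3649, mR=-20800/3649; mL+mR=-31760/3649 → advance -1; mR−mL=-240/89 → turn -1·90°
n=1: pose=(-4,3,S); sL=80/29, sR=16/13; mL=56/377, mR=-1504/377; mL+mR=-1448/377 → advance -1; mR−mL=-120/29 → turn -1·90°
n=2: pose=(-4,4,W); sL=160/169, sR=32/45; mL=-1808/7605, mR=-12608/7605; mL+mR=-14416/7605 → advance -1; mR−mL=-240/169 → turn -1·90°
n=3: pose=(-3,4,N); sL=4/5, sR=20/17; mL=-66/85, mR=-168/85; mL+mR=-234/85 → advance -1; mR−mL=-6/5 → turn -1·90°
n=4: pose=(-3,3,E); sL=160/89, sR=160/41; mL=-10960/3649, mR=-20800/3649; mL+mR=-31760/3649 → advance -1; mR−mL=-240/89 → turn -1·90°
n=5: pose=(-4,3,S); sL=80/29, sR=16/13; mL=56/377, mR=-1504/377; mL+mR=-1448/377 → advance -1; mR−mL=-120/29 → turn -1·90°
n=6: pose=(-4,4,W); sL=160/169, sR=32/45; mL=-1808/7605, mR=-12608/7605; mL+mR=-14416/7605 → advance -1; mR−mL=-240/169 → turn -1·90°
n=7: pose=(-3,4,N); sL=4/5, sR=20/17; mL=-66/85, mR=-168/85; mL+mR=-234/85 → advance -1; mR−mL=-6/5 → turn -1·90°

0 160/89 160/41 -10960/3649 -20800/3649 -3 3 E
1 80/29 16/13 56/377 -1504/377 -4 3 S
2 160/169 32/45 -1808/7605 -12608/7605 -4 4 W
3 4/5 20/17 -66/85 -168/85 -3 4 N
4 160/89 160/41 -10960/3649 -20800/3649 -3 3 E
5 80/29 16/13 56/377 -1504/377 -4 3 S
6 160/169 32/45 -1808/7605 -12608/7605 -4 4 W
7 4/5 20/17 -66/85 -168/85 -3 4 N
final -3 3 E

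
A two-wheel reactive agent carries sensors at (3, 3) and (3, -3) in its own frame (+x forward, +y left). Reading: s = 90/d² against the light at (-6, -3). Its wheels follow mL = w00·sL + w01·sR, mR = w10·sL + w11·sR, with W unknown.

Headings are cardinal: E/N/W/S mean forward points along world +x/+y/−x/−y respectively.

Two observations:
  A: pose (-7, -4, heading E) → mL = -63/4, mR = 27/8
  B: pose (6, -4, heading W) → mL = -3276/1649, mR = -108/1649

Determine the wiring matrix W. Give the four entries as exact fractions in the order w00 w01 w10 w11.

-1 -1 1/2 -1/2

obs A: pose=(-7,-4,E) → sL=45/4, sR=9/2, mL=-63/4, mR=27/8
obs B: pose=(6,-4,W) → sL=90/97, sR=18/17, mL=-3276/1649, mR=-108/1649
sensor matrix S = [[45/4, 9/2], [90/97, 18/17]]; det S = 25515/3298
solve [mL_A; mL_B] = S·[w00; w01] and [mR_A; mR_B] = S·[w10; w11]:
  w00 = -1, w01 = -1, w10 = 1/2, w11 = -1/2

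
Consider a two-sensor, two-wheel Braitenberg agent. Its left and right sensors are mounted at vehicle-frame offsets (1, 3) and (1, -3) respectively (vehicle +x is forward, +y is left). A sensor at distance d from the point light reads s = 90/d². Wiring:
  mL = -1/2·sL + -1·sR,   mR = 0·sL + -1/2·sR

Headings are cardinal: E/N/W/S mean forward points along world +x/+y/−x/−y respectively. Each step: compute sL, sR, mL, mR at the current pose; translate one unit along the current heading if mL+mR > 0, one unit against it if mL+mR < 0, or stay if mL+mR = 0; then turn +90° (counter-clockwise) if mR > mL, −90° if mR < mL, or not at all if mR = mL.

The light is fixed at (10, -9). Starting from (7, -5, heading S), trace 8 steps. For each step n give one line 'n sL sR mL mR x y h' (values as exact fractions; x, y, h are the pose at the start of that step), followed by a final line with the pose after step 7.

0 10 2 -7 -1 7 -5 S
1 45/34 45/4 -405/34 -45/8 7 -4 E
2 18/17 90/37 -1863/629 -45/37 6 -4 N
3 45/13 45/37 -2835/962 -45/74 6 -5 W
4 10 2 -7 -1 7 -5 S
5 45/34 45/4 -405/34 -45/8 7 -4 E
6 18/17 90/37 -1863/629 -45/37 6 -4 N
7 45/13 45/37 -2835/962 -45/74 6 -5 W
final 7 -5 S

n=0: pose=(7,-5,S); sL=10, sR=2; mL=-7, mR=-1; mL+mR=-8 → advance -1; mR−mL=6 → turn +1·90°
n=1: pose=(7,-4,E); sL=45/34, sR=45/4; mL=-405/34, mR=-45/8; mL+mR=-2385/136 → advance -1; mR−mL=855/136 → turn +1·90°
n=2: pose=(6,-4,N); sL=18/17, sR=90/37; mL=-1863/629, mR=-45/37; mL+mR=-2628/629 → advance -1; mR−mL=1098/629 → turn +1·90°
n=3: pose=(6,-5,W); sL=45/13, sR=45/37; mL=-2835/962, mR=-45/74; mL+mR=-1710/481 → advance -1; mR−mL=1125/481 → turn +1·90°
n=4: pose=(7,-5,S); sL=10, sR=2; mL=-7, mR=-1; mL+mR=-8 → advance -1; mR−mL=6 → turn +1·90°
n=5: pose=(7,-4,E); sL=45/34, sR=45/4; mL=-405/34, mR=-45/8; mL+mR=-2385/136 → advance -1; mR−mL=855/136 → turn +1·90°
n=6: pose=(6,-4,N); sL=18/17, sR=90/37; mL=-1863/629, mR=-45/37; mL+mR=-2628/629 → advance -1; mR−mL=1098/629 → turn +1·90°
n=7: pose=(6,-5,W); sL=45/13, sR=45/37; mL=-2835/962, mR=-45/74; mL+mR=-1710/481 → advance -1; mR−mL=1125/481 → turn +1·90°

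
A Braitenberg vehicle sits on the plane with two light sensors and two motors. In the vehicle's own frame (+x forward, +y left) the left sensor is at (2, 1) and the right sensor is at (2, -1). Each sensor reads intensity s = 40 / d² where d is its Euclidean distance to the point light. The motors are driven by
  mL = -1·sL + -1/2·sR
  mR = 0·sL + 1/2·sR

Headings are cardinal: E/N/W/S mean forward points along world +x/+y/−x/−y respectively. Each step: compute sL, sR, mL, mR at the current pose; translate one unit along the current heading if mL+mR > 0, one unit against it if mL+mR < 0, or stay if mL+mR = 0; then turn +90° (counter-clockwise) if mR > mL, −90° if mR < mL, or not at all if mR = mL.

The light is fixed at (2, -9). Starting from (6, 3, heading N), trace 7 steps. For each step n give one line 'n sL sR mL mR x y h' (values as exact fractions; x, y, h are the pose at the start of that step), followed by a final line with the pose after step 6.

n=0: pose=(6,3,N); sL=8/41, sR=40/221; mL=-2588/9061, mR=20/221; mL+mR=-8/41 → advance -1; mR−mL=3408/9061 → turn +1·90°
n=1: pose=(6,2,W); sL=5/13, sR=10/37; mL=-250/481, mR=5/37; mL+mR=-5/13 → advance -1; mR−mL=315/481 → turn +1·90°
n=2: pose=(7,2,S); sL=40/117, sR=40/97; mL=-6220/11349, mR=20/97; mL+mR=-40/117 → advance -1; mR−mL=8560/11349 → turn +1·90°
n=3: pose=(7,3,E); sL=20/109, sR=4/17; mL=-558/1853, mR=2/17; mL+mR=-20/109 → advance -1; mR−mL=776/1853 → turn +1·90°
n=4: pose=(6,3,N); sL=8/41, sR=40/221; mL=-2588/9061, mR=20/221; mL+mR=-8/41 → advance -1; mR−mL=3408/9061 → turn +1·90°
n=5: pose=(6,2,W); sL=5/13, sR=10/37; mL=-250/481, mR=5/37; mL+mR=-5/13 → advance -1; mR−mL=315/481 → turn +1·90°
n=6: pose=(7,2,S); sL=40/117, sR=40/97; mL=-6220/11349, mR=20/97; mL+mR=-40/117 → advance -1; mR−mL=8560/11349 → turn +1·90°

0 8/41 40/221 -2588/9061 20/221 6 3 N
1 5/13 10/37 -250/481 5/37 6 2 W
2 40/117 40/97 -6220/11349 20/97 7 2 S
3 20/109 4/17 -558/1853 2/17 7 3 E
4 8/41 40/221 -2588/9061 20/221 6 3 N
5 5/13 10/37 -250/481 5/37 6 2 W
6 40/117 40/97 -6220/11349 20/97 7 2 S
final 7 3 E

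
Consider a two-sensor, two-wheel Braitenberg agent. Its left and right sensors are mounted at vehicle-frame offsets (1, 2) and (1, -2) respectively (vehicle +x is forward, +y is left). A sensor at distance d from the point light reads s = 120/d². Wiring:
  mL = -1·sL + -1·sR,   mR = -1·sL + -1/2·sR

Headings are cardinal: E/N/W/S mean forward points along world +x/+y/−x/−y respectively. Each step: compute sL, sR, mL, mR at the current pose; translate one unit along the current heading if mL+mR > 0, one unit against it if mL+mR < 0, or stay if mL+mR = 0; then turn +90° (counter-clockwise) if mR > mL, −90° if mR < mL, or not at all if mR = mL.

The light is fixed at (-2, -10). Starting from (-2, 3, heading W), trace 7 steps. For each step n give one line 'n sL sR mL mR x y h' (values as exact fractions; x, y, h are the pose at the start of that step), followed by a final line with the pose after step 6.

n=0: pose=(-2,3,W); sL=60/61, sR=60/113; mL=-10440/6893, mR=-8610/6893; mL+mR=-19050/6893 → advance -1; mR−mL=30/113 → turn +1·90°
n=1: pose=(-1,3,S); sL=40/51, sR=24/29; mL=-2384/1479, mR=-1772/1479; mL+mR=-4156/1479 → advance -1; mR−mL=12/29 → turn +1·90°
n=2: pose=(-1,4,E); sL=6/13, sR=30/37; mL=-612/481, mR=-417/481; mL+mR=-1029/481 → advance -1; mR−mL=15/37 → turn +1·90°
n=3: pose=(-2,4,N); sL=120/229, sR=120/229; mL=-240/229, mR=-180/229; mL+mR=-420/229 → advance -1; mR−mL=60/229 → turn +1·90°
n=4: pose=(-2,3,W); sL=60/61, sR=60/113; mL=-10440/6893, mR=-8610/6893; mL+mR=-19050/6893 → advance -1; mR−mL=30/113 → turn +1·90°
n=5: pose=(-1,3,S); sL=40/51, sR=24/29; mL=-2384/1479, mR=-1772/1479; mL+mR=-4156/1479 → advance -1; mR−mL=12/29 → turn +1·90°
n=6: pose=(-1,4,E); sL=6/13, sR=30/37; mL=-612/481, mR=-417/481; mL+mR=-1029/481 → advance -1; mR−mL=15/37 → turn +1·90°

0 60/61 60/113 -10440/6893 -8610/6893 -2 3 W
1 40/51 24/29 -2384/1479 -1772/1479 -1 3 S
2 6/13 30/37 -612/481 -417/481 -1 4 E
3 120/229 120/229 -240/229 -180/229 -2 4 N
4 60/61 60/113 -10440/6893 -8610/6893 -2 3 W
5 40/51 24/29 -2384/1479 -1772/1479 -1 3 S
6 6/13 30/37 -612/481 -417/481 -1 4 E
final -2 4 N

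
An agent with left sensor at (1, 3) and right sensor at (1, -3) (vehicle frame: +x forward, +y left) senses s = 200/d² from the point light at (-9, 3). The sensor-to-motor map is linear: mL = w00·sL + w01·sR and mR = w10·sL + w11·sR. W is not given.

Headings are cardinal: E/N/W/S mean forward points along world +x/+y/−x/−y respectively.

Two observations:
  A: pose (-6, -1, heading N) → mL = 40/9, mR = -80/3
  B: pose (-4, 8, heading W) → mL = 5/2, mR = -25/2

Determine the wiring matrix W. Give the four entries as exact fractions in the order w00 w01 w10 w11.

0 1 -1 -1

obs A: pose=(-6,-1,N) → sL=200/9, sR=40/9, mL=40/9, mR=-80/3
obs B: pose=(-4,8,W) → sL=10, sR=5/2, mL=5/2, mR=-25/2
sensor matrix S = [[200/9, 40/9], [10, 5/2]]; det S = 100/9
solve [mL_A; mL_B] = S·[w00; w01] and [mR_A; mR_B] = S·[w10; w11]:
  w00 = 0, w01 = 1, w10 = -1, w11 = -1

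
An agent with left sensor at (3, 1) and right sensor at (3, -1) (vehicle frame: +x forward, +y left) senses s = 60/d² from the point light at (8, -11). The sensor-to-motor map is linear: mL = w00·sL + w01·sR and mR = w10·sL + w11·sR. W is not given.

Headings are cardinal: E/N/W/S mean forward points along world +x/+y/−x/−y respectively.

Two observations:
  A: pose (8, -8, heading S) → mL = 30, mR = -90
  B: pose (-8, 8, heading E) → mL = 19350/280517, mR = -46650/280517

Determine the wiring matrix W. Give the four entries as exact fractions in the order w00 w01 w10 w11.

-1/2 1 -1 -1/2

obs A: pose=(8,-8,S) → sL=60, sR=60, mL=30, mR=-90
obs B: pose=(-8,8,E) → sL=60/569, sR=60/493, mL=19350/280517, mR=-46650/280517
sensor matrix S = [[60, 60], [60/569, 60/493]]; det S = 273600/280517
solve [mL_A; mL_B] = S·[w00; w01] and [mR_A; mR_B] = S·[w10; w11]:
  w00 = -1/2, w01 = 1, w10 = -1, w11 = -1/2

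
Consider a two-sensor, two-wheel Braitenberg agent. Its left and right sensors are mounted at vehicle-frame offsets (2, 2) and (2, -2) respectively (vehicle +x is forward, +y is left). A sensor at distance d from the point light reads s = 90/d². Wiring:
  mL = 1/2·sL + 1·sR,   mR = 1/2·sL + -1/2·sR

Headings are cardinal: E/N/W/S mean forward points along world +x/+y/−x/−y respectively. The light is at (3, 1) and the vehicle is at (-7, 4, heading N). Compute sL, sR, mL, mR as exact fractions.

left sensor world pos  = (-9, 6); dL² = 169
right sensor world pos = (-5, 6); dR² = 89
sL = 90/169 = 90/169
sR = 90/89 = 90/89
mL = 1/2·sL + 1·sR = 19215/15041
mR = 1/2·sL + -1/2·sR = -3600/15041

90/169 90/89 19215/15041 -3600/15041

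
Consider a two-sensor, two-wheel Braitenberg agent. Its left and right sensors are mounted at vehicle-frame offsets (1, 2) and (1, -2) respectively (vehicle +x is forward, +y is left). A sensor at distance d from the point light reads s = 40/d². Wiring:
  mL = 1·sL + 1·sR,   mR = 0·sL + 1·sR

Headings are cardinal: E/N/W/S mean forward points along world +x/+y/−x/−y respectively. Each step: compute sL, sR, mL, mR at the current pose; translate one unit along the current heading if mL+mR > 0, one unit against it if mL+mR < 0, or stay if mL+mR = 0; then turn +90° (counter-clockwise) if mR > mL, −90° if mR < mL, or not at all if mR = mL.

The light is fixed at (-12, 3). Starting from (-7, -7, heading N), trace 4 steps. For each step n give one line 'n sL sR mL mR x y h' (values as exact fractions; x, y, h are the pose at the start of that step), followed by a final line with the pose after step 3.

n=0: pose=(-7,-7,N); sL=4/9, sR=4/13; mL=88/117, mR=4/13; mL+mR=124/117 → advance +1; mR−mL=-4/9 → turn -1·90°
n=1: pose=(-7,-6,E); sL=8/17, sR=40/157; mL=1936/2669, mR=40/157; mL+mR=2616/2669 → advance +1; mR−mL=-8/17 → turn -1·90°
n=2: pose=(-6,-6,S); sL=10/41, sR=10/29; mL=700/1189, mR=10/29; mL+mR=1110/1189 → advance +1; mR−mL=-10/41 → turn -1·90°
n=3: pose=(-6,-7,W); sL=40/169, sR=40/89; mL=10320/15041, mR=40/89; mL+mR=17080/15041 → advance +1; mR−mL=-40/169 → turn -1·90°

0 4/9 4/13 88/117 4/13 -7 -7 N
1 8/17 40/157 1936/2669 40/157 -7 -6 E
2 10/41 10/29 700/1189 10/29 -6 -6 S
3 40/169 40/89 10320/15041 40/89 -6 -7 W
final -7 -7 N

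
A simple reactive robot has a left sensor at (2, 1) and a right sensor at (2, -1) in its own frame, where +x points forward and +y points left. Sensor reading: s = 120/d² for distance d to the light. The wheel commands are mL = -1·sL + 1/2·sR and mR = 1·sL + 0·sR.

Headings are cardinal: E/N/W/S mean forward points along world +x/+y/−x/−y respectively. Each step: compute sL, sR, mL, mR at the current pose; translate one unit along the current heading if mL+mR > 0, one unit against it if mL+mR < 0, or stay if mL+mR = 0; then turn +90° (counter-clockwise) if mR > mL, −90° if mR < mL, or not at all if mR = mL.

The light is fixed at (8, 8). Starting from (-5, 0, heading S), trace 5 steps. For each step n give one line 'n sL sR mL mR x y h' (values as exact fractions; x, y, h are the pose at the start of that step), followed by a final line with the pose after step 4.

n=0: pose=(-5,0,S); sL=30/61, sR=15/37; mL=-1305/4514, mR=30/61; mL+mR=15/74 → advance +1; mR−mL=3525/4514 → turn +1·90°
n=1: pose=(-5,-1,E); sL=24/37, sR=120/221; mL=-3084/8177, mR=24/37; mL+mR=60/221 → advance +1; mR−mL=8388/8177 → turn +1·90°
n=2: pose=(-4,-1,N); sL=60/109, sR=12/17; mL=-366/1853, mR=60/109; mL+mR=6/17 → advance +1; mR−mL=1386/1853 → turn +1·90°
n=3: pose=(-4,0,W); sL=120/277, sR=24/49; mL=-2556/13573, mR=120/277; mL+mR=12/49 → advance +1; mR−mL=8436/13573 → turn +1·90°
n=4: pose=(-5,0,S); sL=30/61, sR=15/37; mL=-1305/4514, mR=30/61; mL+mR=15/74 → advance +1; mR−mL=3525/4514 → turn +1·90°

0 30/61 15/37 -1305/4514 30/61 -5 0 S
1 24/37 120/221 -3084/8177 24/37 -5 -1 E
2 60/109 12/17 -366/1853 60/109 -4 -1 N
3 120/277 24/49 -2556/13573 120/277 -4 0 W
4 30/61 15/37 -1305/4514 30/61 -5 0 S
final -5 -1 E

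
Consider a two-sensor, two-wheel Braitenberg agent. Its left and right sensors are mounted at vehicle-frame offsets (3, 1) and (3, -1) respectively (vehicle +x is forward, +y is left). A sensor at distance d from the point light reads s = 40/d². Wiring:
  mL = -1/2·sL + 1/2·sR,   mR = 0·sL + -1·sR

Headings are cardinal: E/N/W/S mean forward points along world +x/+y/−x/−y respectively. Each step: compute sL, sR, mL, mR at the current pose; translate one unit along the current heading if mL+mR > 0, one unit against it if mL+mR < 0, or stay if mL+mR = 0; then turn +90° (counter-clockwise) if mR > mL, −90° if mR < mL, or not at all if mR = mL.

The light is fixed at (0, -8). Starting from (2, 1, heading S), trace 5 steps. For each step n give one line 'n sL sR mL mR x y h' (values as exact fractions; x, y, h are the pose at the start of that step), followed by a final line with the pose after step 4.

0 8/9 40/37 32/333 -40/37 2 1 S
1 20/41 20/61 -200/2501 -20/61 2 2 W
2 40/173 8/37 -48/6401 -8/37 3 2 N
3 5/17 2/5 9/170 -2/5 3 1 E
4 8/9 40/37 32/333 -40/37 2 1 S
final 2 2 W

n=0: pose=(2,1,S); sL=8/9, sR=40/37; mL=32/333, mR=-40/37; mL+mR=-328/333 → advance -1; mR−mL=-392/333 → turn -1·90°
n=1: pose=(2,2,W); sL=20/41, sR=20/61; mL=-200/2501, mR=-20/61; mL+mR=-1020/2501 → advance -1; mR−mL=-620/2501 → turn -1·90°
n=2: pose=(3,2,N); sL=40/173, sR=8/37; mL=-48/6401, mR=-8/37; mL+mR=-1432/6401 → advance -1; mR−mL=-1336/6401 → turn -1·90°
n=3: pose=(3,1,E); sL=5/17, sR=2/5; mL=9/170, mR=-2/5; mL+mR=-59/170 → advance -1; mR−mL=-77/170 → turn -1·90°
n=4: pose=(2,1,S); sL=8/9, sR=40/37; mL=32/333, mR=-40/37; mL+mR=-328/333 → advance -1; mR−mL=-392/333 → turn -1·90°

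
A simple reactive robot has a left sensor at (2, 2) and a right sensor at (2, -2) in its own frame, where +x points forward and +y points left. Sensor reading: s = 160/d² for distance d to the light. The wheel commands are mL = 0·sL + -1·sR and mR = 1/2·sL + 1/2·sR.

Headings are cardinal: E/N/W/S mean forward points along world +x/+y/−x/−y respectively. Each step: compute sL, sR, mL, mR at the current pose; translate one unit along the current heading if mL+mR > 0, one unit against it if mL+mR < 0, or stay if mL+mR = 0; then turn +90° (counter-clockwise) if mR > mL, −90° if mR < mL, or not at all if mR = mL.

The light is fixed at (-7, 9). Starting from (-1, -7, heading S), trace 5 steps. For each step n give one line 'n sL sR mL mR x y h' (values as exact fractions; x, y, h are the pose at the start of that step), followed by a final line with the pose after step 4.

0 40/97 8/17 -8/17 728/1649 -1 -7 S
1 160/233 160/353 -160/353 46880/82249 -1 -6 E
2 80/97 16/25 -16/25 1776/2425 0 -6 N
3 160/281 160/169 -160/169 36000/47489 0 -5 W
4 40/89 40/73 -40/73 3240/6497 1 -5 S
final 1 -4 E

n=0: pose=(-1,-7,S); sL=40/97, sR=8/17; mL=-8/17, mR=728/1649; mL+mR=-48/1649 → advance -1; mR−mL=1504/1649 → turn +1·90°
n=1: pose=(-1,-6,E); sL=160/233, sR=160/353; mL=-160/353, mR=46880/82249; mL+mR=9600/82249 → advance +1; mR−mL=84160/82249 → turn +1·90°
n=2: pose=(0,-6,N); sL=80/97, sR=16/25; mL=-16/25, mR=1776/2425; mL+mR=224/2425 → advance +1; mR−mL=3328/2425 → turn +1·90°
n=3: pose=(0,-5,W); sL=160/281, sR=160/169; mL=-160/169, mR=36000/47489; mL+mR=-8960/47489 → advance -1; mR−mL=80960/47489 → turn +1·90°
n=4: pose=(1,-5,S); sL=40/89, sR=40/73; mL=-40/73, mR=3240/6497; mL+mR=-320/6497 → advance -1; mR−mL=6800/6497 → turn +1·90°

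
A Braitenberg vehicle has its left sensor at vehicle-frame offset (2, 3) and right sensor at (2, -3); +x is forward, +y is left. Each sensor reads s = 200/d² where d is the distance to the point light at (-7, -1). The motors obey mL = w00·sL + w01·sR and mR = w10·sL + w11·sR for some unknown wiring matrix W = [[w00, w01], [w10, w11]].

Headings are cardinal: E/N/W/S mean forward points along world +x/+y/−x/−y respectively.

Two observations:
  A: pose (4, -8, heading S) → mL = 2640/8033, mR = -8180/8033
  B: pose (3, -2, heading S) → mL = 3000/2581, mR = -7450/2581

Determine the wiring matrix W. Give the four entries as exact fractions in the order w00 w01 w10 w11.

-1/2 1/2 1/2 -1

obs A: pose=(4,-8,S) → sL=200/277, sR=40/29, mL=2640/8033, mR=-8180/8033
obs B: pose=(3,-2,S) → sL=100/89, sR=100/29, mL=3000/2581, mR=-7450/2581
sensor matrix S = [[200/277, 40/29], [100/89, 100/29]]; det S = 672000/714937
solve [mL_A; mL_B] = S·[w00; w01] and [mR_A; mR_B] = S·[w10; w11]:
  w00 = -1/2, w01 = 1/2, w10 = 1/2, w11 = -1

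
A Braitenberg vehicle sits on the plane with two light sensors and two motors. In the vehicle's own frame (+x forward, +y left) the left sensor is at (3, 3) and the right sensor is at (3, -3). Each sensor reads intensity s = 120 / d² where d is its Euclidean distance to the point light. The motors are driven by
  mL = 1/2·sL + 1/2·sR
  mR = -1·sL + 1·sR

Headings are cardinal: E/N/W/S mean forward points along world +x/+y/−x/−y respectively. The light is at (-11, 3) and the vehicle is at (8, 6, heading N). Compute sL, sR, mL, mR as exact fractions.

left sensor world pos  = (5, 9); dL² = 292
right sensor world pos = (11, 9); dR² = 520
sL = 120/292 = 30/73
sR = 120/520 = 3/13
mL = 1/2·sL + 1/2·sR = 609/1898
mR = -1·sL + 1·sR = -171/949

30/73 3/13 609/1898 -171/949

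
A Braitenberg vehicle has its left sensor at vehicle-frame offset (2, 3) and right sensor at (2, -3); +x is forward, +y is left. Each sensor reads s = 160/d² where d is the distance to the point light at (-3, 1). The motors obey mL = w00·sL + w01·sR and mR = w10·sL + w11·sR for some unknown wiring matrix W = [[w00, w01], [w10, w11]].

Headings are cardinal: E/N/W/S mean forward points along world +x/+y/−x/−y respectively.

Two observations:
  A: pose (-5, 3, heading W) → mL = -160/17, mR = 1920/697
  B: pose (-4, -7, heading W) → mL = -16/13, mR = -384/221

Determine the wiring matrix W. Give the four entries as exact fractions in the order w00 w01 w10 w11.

-1 0 1/2 -1/2

obs A: pose=(-5,3,W) → sL=160/17, sR=160/41, mL=-160/17, mR=1920/697
obs B: pose=(-4,-7,W) → sL=16/13, sR=80/17, mL=-16/13, mR=-384/221
sensor matrix S = [[160/17, 160/41], [16/13, 80/17]]; det S = 6082560/154037
solve [mL_A; mL_B] = S·[w00; w01] and [mR_A; mR_B] = S·[w10; w11]:
  w00 = -1, w01 = 0, w10 = 1/2, w11 = -1/2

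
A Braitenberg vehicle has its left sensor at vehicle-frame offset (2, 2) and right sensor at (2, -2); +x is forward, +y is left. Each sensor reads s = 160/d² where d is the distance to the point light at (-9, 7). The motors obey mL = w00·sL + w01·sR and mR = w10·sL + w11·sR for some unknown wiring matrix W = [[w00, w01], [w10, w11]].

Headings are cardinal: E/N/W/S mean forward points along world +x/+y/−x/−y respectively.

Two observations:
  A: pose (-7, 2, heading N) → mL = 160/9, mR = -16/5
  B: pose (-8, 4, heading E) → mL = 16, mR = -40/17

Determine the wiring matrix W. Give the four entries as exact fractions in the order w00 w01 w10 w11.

1 0 0 -1/2

obs A: pose=(-7,2,N) → sL=160/9, sR=32/5, mL=160/9, mR=-16/5
obs B: pose=(-8,4,E) → sL=16, sR=80/17, mL=16, mR=-40/17
sensor matrix S = [[160/9, 32/5], [16, 80/17]]; det S = -14336/765
solve [mL_A; mL_B] = S·[w00; w01] and [mR_A; mR_B] = S·[w10; w11]:
  w00 = 1, w01 = 0, w10 = 0, w11 = -1/2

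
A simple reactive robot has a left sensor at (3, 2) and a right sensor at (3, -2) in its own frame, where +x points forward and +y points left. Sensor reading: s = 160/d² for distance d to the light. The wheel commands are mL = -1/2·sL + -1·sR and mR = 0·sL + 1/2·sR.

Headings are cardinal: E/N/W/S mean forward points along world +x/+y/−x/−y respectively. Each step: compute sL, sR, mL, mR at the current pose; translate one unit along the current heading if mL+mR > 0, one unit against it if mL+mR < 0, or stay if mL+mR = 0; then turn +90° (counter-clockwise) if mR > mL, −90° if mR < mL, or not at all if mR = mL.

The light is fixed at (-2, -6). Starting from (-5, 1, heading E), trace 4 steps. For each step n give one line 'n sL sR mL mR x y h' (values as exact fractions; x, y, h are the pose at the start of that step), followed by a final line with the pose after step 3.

n=0: pose=(-5,1,E); sL=160/81, sR=32/5; mL=-2992/405, mR=16/5; mL+mR=-1696/405 → advance -1; mR−mL=4288/405 → turn +1·90°
n=1: pose=(-6,1,N); sL=20/17, sR=20/13; mL=-470/221, mR=10/13; mL+mR=-300/221 → advance -1; mR−mL=640/221 → turn +1·90°
n=2: pose=(-6,0,W); sL=32/13, sR=160/113; mL=-3888/1469, mR=80/113; mL+mR=-2848/1469 → advance -1; mR−mL=4928/1469 → turn +1·90°
n=3: pose=(-5,0,S); sL=16, sR=80/17; mL=-216/17, mR=40/17; mL+mR=-176/17 → advance -1; mR−mL=256/17 → turn +1·90°

0 160/81 32/5 -2992/405 16/5 -5 1 E
1 20/17 20/13 -470/221 10/13 -6 1 N
2 32/13 160/113 -3888/1469 80/113 -6 0 W
3 16 80/17 -216/17 40/17 -5 0 S
final -5 1 E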